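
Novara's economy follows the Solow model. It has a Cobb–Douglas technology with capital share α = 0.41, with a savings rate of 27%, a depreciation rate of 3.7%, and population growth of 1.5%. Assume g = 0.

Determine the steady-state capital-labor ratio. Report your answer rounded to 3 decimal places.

k* ≈ 16.311

Steady state requires s·f(k) = (n + δ)·k, i.e. s·k^α = (n + δ)·k.
Dividing both sides by k: k^(1−α) = s / (n + δ).
k^0.59 = 0.27 / (0.015 + 0.037) = 0.27 / 0.052 = 5.1923
k* = 5.1923^(1/0.59) ≈ 16.3108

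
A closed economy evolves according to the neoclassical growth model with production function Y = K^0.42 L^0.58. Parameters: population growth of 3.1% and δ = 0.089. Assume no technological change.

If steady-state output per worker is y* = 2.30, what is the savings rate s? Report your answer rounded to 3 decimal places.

s ≈ 0.379

At the steady state, Δk = 0, so s·k^α = (n + δ)·k.
Since y* = [s/(n + δ)]^(α/(1−α)), we have s/(n + δ) = (y*)^((1−α)/α) = 2.30^1.381 = 3.1590.
Therefore s = 3.1590 × (n + δ) = 3.1590 × 0.120 = 0.3791.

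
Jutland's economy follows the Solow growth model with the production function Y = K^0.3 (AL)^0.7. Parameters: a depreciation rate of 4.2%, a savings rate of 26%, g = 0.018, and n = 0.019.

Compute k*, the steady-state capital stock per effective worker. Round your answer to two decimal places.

At the steady state, Δk = 0, so s·k^α = (n + g + δ)·k.
Dividing both sides by k: k^(1−α) = s / (n + g + δ).
k^0.7 = 0.26 / (0.019 + 0.018 + 0.042) = 0.26 / 0.079 = 3.2911
k* = 3.2911^(1/0.7) ≈ 5.4835

k* ≈ 5.48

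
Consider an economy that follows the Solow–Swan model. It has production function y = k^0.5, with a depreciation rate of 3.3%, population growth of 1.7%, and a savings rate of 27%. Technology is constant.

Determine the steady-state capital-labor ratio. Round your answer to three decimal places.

In steady state, investment equals break-even investment: s·k^α = (n + δ)·k.
Dividing both sides by k: k^(1−α) = s / (n + δ).
k^0.5 = 0.27 / (0.017 + 0.033) = 0.27 / 0.050 = 5.4000
k* = 5.4000^(1/0.5) ≈ 29.1600

k* = 29.160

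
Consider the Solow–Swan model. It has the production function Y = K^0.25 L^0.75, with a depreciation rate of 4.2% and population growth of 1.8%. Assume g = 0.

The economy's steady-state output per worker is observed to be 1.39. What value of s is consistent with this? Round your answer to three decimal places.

In steady state, investment equals break-even investment: s·k^α = (n + δ)·k.
Since y* = [s/(n + δ)]^(α/(1−α)), we have s/(n + δ) = (y*)^((1−α)/α) = 1.39^3 = 2.6856.
Therefore s = 2.6856 × (n + δ) = 2.6856 × 0.060 = 0.1611.

s ≈ 0.161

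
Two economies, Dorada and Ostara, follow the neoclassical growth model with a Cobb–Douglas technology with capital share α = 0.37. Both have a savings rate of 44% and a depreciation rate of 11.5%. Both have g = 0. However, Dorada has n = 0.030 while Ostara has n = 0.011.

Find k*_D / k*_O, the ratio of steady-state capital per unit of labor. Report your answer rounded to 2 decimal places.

Steady-state k* = [s/(n + δ)]^(1/(1−α)), so the ratio is [ (s_D/(n + δ)_D) / (s_O/(n + δ)_O) ]^1.5873.
s_D/(n + δ)_D = 0.44/0.145 = 3.0345; s_O/(n + δ)_O = 0.44/0.126 = 3.4921.
Ratio = (3.0345/3.4921)^1.5873 = 0.8690^1.5873 ≈ 0.8002

ratio ≈ 0.80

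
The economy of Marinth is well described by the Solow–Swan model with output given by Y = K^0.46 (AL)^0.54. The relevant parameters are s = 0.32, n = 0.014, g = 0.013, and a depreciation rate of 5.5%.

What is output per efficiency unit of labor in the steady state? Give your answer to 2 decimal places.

y* ≈ 3.19

At the steady state, Δk = 0, so s·k^α = (n + g + δ)·k.
Dividing both sides by k: k^(1−α) = s / (n + g + δ).
k^0.54 = 0.32 / (0.014 + 0.013 + 0.055) = 0.32 / 0.082 = 3.9024
k* = 3.9024^(1/0.54) ≈ 12.4468
y* = (k*)^α = 12.4468^0.46 ≈ 3.1895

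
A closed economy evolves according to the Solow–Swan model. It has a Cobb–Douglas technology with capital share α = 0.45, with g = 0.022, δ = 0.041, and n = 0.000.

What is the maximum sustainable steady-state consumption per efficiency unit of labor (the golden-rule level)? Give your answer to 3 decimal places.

At the golden rule, f'(k) = n + g + δ, so α·k^(α−1) = n + g + δ and k_gold = (α/(n + g + δ))^(1/(1−α)).
k_gold = (0.45/0.063)^(1/0.55) = 7.1429^1.8182 ≈ 35.6874
c_gold = f(k_gold) − (n + g + δ)·k_gold = 4.9961 − 0.063×35.6874 ≈ 2.7478

c_gold ≈ 2.748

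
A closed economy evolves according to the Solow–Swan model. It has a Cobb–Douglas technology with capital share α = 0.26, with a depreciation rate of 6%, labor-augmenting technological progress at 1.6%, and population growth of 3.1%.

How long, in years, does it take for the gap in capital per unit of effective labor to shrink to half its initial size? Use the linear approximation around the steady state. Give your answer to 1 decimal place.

half-life ≈ 8.8 years

Near the steady state the convergence rate is λ = (1 − α)(n + g + δ).
λ = (1 − 0.26) × 0.107 = 0.74 × 0.107 = 0.07918
Half-life = ln 2 / λ = 0.6931 / 0.07918 ≈ 8.75 years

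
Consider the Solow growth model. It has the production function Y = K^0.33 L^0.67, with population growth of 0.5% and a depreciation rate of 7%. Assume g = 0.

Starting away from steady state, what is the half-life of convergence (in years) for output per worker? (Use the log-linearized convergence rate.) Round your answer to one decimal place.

Near the steady state the convergence rate is λ = (1 − α)(n + δ).
λ = (1 − 0.33) × 0.075 = 0.67 × 0.075 = 0.05025
Half-life = ln 2 / λ = 0.6931 / 0.05025 ≈ 13.79 years

about 13.8 years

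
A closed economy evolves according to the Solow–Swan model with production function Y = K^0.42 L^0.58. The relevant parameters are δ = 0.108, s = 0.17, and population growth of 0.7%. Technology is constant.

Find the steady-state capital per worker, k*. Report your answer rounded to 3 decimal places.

In steady state, investment equals break-even investment: s·k^α = (n + δ)·k.
Rearranging, k^(1−α) = s / (n + δ).
k^0.58 = 0.17 / (0.007 + 0.108) = 0.17 / 0.115 = 1.4783
k* = 1.4783^(1/0.58) ≈ 1.9620

k* = 1.962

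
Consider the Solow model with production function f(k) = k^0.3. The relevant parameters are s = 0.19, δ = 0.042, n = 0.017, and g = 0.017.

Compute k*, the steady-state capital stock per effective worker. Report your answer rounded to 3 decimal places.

In steady state, investment equals break-even investment: s·k^α = (n + g + δ)·k.
Rearranging, k^(1−α) = s / (n + g + δ).
k^0.7 = 0.19 / (0.017 + 0.017 + 0.042) = 0.19 / 0.076 = 2.5000
k* = 2.5000^(1/0.7) ≈ 3.7024

k* = 3.702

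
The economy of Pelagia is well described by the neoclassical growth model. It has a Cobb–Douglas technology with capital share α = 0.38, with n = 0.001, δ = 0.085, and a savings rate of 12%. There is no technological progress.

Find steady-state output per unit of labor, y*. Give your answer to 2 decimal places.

At the steady state, Δk = 0, so s·k^α = (n + δ)·k.
Rearranging, k^(1−α) = s / (n + δ).
k^0.62 = 0.12 / (0.001 + 0.085) = 0.12 / 0.086 = 1.3953
k* = 1.3953^(1/0.62) ≈ 1.7113
y* = (k*)^α = 1.7113^0.38 ≈ 1.2265

y* ≈ 1.23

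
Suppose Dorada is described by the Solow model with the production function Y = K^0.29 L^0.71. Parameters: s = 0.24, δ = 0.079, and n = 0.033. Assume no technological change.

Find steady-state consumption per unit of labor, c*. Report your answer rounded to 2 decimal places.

c* ≈ 1.04

In steady state, investment equals break-even investment: s·k^α = (n + δ)·k.
Dividing both sides by k: k^(1−α) = s / (n + δ).
k^0.71 = 0.24 / (0.033 + 0.079) = 0.24 / 0.112 = 2.1429
k* = 2.1429^(1/0.71) ≈ 2.9255
y* = (k*)^α = 2.9255^0.29 ≈ 1.3652
c* = (1 − s)·y* = (1 − 0.24) × 1.3652 ≈ 1.0376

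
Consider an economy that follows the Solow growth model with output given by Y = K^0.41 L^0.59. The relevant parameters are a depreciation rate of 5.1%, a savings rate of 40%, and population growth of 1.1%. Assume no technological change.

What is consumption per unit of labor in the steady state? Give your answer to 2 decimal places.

Steady state requires s·f(k) = (n + δ)·k, i.e. s·k^α = (n + δ)·k.
Dividing both sides by k: k^(1−α) = s / (n + δ).
k^0.59 = 0.40 / (0.011 + 0.051) = 0.40 / 0.062 = 6.4516
k* = 6.4516^(1/0.59) ≈ 23.5677
y* = (k*)^α = 23.5677^0.41 ≈ 3.6530
c* = (1 − s)·y* = (1 − 0.40) × 3.6530 ≈ 2.1918

c* = 2.19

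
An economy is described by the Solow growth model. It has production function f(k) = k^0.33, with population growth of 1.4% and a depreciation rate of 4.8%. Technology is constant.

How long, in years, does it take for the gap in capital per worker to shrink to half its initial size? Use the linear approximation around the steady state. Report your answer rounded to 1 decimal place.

Near the steady state the convergence rate is λ = (1 − α)(n + δ).
λ = (1 − 0.33) × 0.062 = 0.67 × 0.062 = 0.04154
Half-life = ln 2 / λ = 0.6931 / 0.04154 ≈ 16.69 years

t_½ ≈ 16.7 years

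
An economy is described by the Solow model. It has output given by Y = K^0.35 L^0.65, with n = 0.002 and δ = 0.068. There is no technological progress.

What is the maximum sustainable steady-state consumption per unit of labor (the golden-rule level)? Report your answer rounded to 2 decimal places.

At the golden rule, f'(k) = n + δ, so α·k^(α−1) = n + δ and k_gold = (α/(n + δ))^(1/(1−α)).
k_gold = (0.35/0.070)^(1/0.65) = 5.0000^1.5385 ≈ 11.8950
c_gold = f(k_gold) − (n + δ)·k_gold = 2.3789 − 0.070×11.8950 ≈ 1.5463

c_gold ≈ 1.55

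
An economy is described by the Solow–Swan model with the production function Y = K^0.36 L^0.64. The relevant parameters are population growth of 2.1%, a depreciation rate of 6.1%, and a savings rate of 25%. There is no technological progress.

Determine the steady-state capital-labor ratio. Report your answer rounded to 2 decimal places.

k* ≈ 5.71

Steady state requires s·f(k) = (n + δ)·k, i.e. s·k^α = (n + δ)·k.
Dividing both sides by k: k^(1−α) = s / (n + δ).
k^0.64 = 0.25 / (0.021 + 0.061) = 0.25 / 0.082 = 3.0488
k* = 3.0488^(1/0.64) ≈ 5.7076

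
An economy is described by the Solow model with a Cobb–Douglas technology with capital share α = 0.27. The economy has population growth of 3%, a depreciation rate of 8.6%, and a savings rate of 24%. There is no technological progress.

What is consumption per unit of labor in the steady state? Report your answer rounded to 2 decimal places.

Steady state requires s·f(k) = (n + δ)·k, i.e. s·k^α = (n + δ)·k.
Rearranging, k^(1−α) = s / (n + δ).
k^0.73 = 0.24 / (0.030 + 0.086) = 0.24 / 0.116 = 2.0690
k* = 2.0690^(1/0.73) ≈ 2.7074
y* = (k*)^α = 2.7074^0.27 ≈ 1.3085
c* = (1 − s)·y* = (1 − 0.24) × 1.3085 ≈ 0.9945

c* = 0.99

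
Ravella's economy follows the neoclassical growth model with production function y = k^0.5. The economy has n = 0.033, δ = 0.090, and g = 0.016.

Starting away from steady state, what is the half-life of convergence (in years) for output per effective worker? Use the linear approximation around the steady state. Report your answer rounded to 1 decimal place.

Near the steady state the convergence rate is λ = (1 − α)(n + g + δ).
λ = (1 − 0.5) × 0.139 = 0.5 × 0.139 = 0.0695
Half-life = ln 2 / λ = 0.6931 / 0.0695 ≈ 9.97 years

t_½ ≈ 10.0 years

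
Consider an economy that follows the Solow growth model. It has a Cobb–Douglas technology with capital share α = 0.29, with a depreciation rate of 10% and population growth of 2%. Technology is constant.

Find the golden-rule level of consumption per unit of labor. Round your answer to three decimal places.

c_gold ≈ 1.018

At the golden rule, f'(k) = n + δ, so α·k^(α−1) = n + δ and k_gold = (α/(n + δ))^(1/(1−α)).
k_gold = (0.29/0.120)^(1/0.71) = 2.4167^1.4085 ≈ 3.4655
c_gold = f(k_gold) − (n + δ)·k_gold = 1.4339 − 0.120×3.4655 ≈ 1.0180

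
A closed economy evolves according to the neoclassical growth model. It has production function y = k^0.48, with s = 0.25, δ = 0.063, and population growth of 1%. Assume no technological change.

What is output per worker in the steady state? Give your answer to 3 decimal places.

Steady state requires s·f(k) = (n + δ)·k, i.e. s·k^α = (n + δ)·k.
Rearranging, k^(1−α) = s / (n + δ).
k^0.52 = 0.25 / (0.010 + 0.063) = 0.25 / 0.073 = 3.4247
k* = 3.4247^(1/0.52) ≈ 10.6689
y* = (k*)^α = 10.6689^0.48 ≈ 3.1153

y* = 3.115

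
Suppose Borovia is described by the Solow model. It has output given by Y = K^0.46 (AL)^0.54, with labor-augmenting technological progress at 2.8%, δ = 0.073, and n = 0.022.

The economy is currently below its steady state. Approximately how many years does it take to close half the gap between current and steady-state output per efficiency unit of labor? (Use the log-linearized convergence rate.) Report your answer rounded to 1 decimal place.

half-life ≈ 10.4 years

Near the steady state the convergence rate is λ = (1 − α)(n + g + δ).
λ = (1 − 0.46) × 0.123 = 0.54 × 0.123 = 0.06642
Half-life = ln 2 / λ = 0.6931 / 0.06642 ≈ 10.44 years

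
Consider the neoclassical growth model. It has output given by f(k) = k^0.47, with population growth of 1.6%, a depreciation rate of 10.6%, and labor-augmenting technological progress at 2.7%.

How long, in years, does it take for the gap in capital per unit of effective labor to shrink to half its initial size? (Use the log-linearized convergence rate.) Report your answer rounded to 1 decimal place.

half-life ≈ 8.8 years

Near the steady state the convergence rate is λ = (1 − α)(n + g + δ).
λ = (1 − 0.47) × 0.149 = 0.53 × 0.149 = 0.07897
Half-life = ln 2 / λ = 0.6931 / 0.07897 ≈ 8.78 years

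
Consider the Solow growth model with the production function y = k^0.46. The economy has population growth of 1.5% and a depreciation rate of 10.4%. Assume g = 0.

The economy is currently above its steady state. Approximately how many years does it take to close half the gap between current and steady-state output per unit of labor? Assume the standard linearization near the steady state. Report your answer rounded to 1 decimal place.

about 10.8 years

Near the steady state the convergence rate is λ = (1 − α)(n + δ).
λ = (1 − 0.46) × 0.119 = 0.54 × 0.119 = 0.06426
Half-life = ln 2 / λ = 0.6931 / 0.06426 ≈ 10.79 years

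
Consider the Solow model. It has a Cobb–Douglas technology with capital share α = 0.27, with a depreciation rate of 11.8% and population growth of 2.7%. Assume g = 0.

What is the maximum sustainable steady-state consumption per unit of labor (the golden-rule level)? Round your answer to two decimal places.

At the golden rule, f'(k) = n + δ, so α·k^(α−1) = n + δ and k_gold = (α/(n + δ))^(1/(1−α)).
k_gold = (0.27/0.145)^(1/0.73) = 1.8621^1.3699 ≈ 2.3436
c_gold = f(k_gold) − (n + δ)·k_gold = 1.2585 − 0.145×2.3436 ≈ 0.9187

c_gold ≈ 0.92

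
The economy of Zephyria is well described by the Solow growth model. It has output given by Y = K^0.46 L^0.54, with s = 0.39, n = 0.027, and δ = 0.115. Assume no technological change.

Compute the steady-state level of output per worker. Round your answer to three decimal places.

In steady state, investment equals break-even investment: s·k^α = (n + δ)·k.
Rearranging, k^(1−α) = s / (n + δ).
k^0.54 = 0.39 / (0.027 + 0.115) = 0.39 / 0.142 = 2.7465
k* = 2.7465^(1/0.54) ≈ 6.4946
y* = (k*)^α = 6.4946^0.46 ≈ 2.3647

y* ≈ 2.365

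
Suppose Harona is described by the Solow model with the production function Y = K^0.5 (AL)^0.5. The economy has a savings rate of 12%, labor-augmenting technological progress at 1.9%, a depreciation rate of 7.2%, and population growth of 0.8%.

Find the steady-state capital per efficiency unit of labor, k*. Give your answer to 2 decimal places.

Steady state requires s·f(k) = (n + g + δ)·k, i.e. s·k^α = (n + g + δ)·k.
Dividing both sides by k: k^(1−α) = s / (n + g + δ).
k^0.5 = 0.12 / (0.008 + 0.019 + 0.072) = 0.12 / 0.099 = 1.2121
k* = 1.2121^(1/0.5) ≈ 1.4692

k* = 1.47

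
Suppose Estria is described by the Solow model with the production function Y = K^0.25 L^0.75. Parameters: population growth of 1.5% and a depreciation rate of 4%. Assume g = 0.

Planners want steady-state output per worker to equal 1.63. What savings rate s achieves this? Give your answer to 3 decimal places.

At the steady state, Δk = 0, so s·k^α = (n + δ)·k.
Since y* = [s/(n + δ)]^(α/(1−α)), we have s/(n + δ) = (y*)^((1−α)/α) = 1.63^3 = 4.3307.
Therefore s = 4.3307 × (n + δ) = 4.3307 × 0.055 = 0.2382.

s ≈ 0.238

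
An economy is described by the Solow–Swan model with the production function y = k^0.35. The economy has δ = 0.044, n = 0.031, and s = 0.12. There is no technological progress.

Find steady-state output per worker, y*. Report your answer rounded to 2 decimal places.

In steady state, investment equals break-even investment: s·k^α = (n + δ)·k.
Dividing both sides by k: k^(1−α) = s / (n + δ).
k^0.65 = 0.12 / (0.031 + 0.044) = 0.12 / 0.075 = 1.6000
k* = 1.6000^(1/0.65) ≈ 2.0608
y* = (k*)^α = 2.0608^0.35 ≈ 1.2880

y* = 1.29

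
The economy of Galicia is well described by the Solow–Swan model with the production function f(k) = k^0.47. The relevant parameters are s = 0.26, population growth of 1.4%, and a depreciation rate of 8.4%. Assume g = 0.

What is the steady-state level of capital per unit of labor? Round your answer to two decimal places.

Steady state requires s·f(k) = (n + δ)·k, i.e. s·k^α = (n + δ)·k.
Dividing both sides by k: k^(1−α) = s / (n + δ).
k^0.53 = 0.26 / (0.014 + 0.084) = 0.26 / 0.098 = 2.6531
k* = 2.6531^(1/0.53) ≈ 6.3028

k* ≈ 6.30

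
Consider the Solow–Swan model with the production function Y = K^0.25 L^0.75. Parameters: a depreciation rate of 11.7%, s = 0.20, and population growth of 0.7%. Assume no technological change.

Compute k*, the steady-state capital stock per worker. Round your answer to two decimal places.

k* ≈ 1.89

Steady state requires s·f(k) = (n + δ)·k, i.e. s·k^α = (n + δ)·k.
Dividing both sides by k: k^(1−α) = s / (n + δ).
k^0.75 = 0.20 / (0.007 + 0.117) = 0.20 / 0.124 = 1.6129
k* = 1.6129^(1/0.75) ≈ 1.8915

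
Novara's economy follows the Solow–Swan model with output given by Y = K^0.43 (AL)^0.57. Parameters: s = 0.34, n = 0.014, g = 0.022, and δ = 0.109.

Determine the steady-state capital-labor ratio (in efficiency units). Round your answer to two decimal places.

k* ≈ 4.46

In steady state, investment equals break-even investment: s·k^α = (n + g + δ)·k.
Dividing both sides by k: k^(1−α) = s / (n + g + δ).
k^0.57 = 0.34 / (0.014 + 0.022 + 0.109) = 0.34 / 0.145 = 2.3448
k* = 2.3448^(1/0.57) ≈ 4.4597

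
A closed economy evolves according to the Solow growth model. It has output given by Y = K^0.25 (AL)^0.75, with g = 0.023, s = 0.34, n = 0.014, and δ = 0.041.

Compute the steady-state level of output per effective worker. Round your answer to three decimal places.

y* = 1.634

Steady state requires s·f(k) = (n + g + δ)·k, i.e. s·k^α = (n + g + δ)·k.
Dividing both sides by k: k^(1−α) = s / (n + g + δ).
k^0.75 = 0.34 / (0.014 + 0.023 + 0.041) = 0.34 / 0.078 = 4.3590
k* = 4.3590^(1/0.75) ≈ 7.1206
y* = (k*)^α = 7.1206^0.25 ≈ 1.6335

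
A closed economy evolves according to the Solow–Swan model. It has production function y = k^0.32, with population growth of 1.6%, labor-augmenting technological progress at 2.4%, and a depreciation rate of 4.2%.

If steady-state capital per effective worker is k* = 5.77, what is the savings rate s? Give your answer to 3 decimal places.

In steady state, investment equals break-even investment: s·k^α = (n + g + δ)·k.
So s / (n + g + δ) = (k*)^(1−α) = 5.77^0.68 = 3.2931.
Therefore s = 3.2931 × (n + g + δ) = 3.2931 × 0.082 = 0.2700.

s ≈ 0.270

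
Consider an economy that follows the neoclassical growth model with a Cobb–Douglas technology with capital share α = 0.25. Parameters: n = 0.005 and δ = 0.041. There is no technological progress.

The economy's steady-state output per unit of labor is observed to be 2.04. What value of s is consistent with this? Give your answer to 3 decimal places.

Steady state requires s·f(k) = (n + δ)·k, i.e. s·k^α = (n + δ)·k.
Since y* = [s/(n + δ)]^(α/(1−α)), we have s/(n + δ) = (y*)^((1−α)/α) = 2.04^3 = 8.4897.
Therefore s = 8.4897 × (n + δ) = 8.4897 × 0.046 = 0.3905.

s ≈ 0.391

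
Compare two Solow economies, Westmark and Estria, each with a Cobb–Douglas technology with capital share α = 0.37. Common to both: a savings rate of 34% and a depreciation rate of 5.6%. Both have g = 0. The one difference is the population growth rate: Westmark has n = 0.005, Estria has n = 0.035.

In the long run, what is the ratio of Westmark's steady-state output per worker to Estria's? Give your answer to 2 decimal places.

Steady-state y* = [s/(n + δ)]^(α/(1−α)), so the ratio is [ (s_W/(n + δ)_W) / (s_E/(n + δ)_E) ]^0.5873.
s_W/(n + δ)_W = 0.34/0.061 = 5.5738; s_E/(n + δ)_E = 0.34/0.091 = 3.7363.
Ratio = (5.5738/3.7363)^0.5873 = 1.4918^0.5873 ≈ 1.2648

y*_W / y*_E ≈ 1.26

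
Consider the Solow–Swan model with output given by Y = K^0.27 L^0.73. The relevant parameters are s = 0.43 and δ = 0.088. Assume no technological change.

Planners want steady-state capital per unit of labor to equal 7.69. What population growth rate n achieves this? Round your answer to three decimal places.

In steady state, investment equals break-even investment: s·k^α = (n + δ)·k.
So s / (n + δ) = (k*)^(1−α) = 7.69^0.73 = 4.4333.
Therefore n + δ = s / 4.4333 = 0.43 / 4.4333 = 0.0970, so n = 0.0970 − 0.088 = 0.0090.

n ≈ 0.009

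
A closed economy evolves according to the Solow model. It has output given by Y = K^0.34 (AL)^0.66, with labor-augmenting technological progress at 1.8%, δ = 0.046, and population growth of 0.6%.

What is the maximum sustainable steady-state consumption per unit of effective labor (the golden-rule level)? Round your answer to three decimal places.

At the golden rule, f'(k) = n + g + δ, so α·k^(α−1) = n + g + δ and k_gold = (α/(n + g + δ))^(1/(1−α)).
k_gold = (0.34/0.070)^(1/0.66) = 4.8571^1.5152 ≈ 10.9647
c_gold = f(k_gold) − (n + g + δ)·k_gold = 2.2573 − 0.070×10.9647 ≈ 1.4898

c_gold ≈ 1.490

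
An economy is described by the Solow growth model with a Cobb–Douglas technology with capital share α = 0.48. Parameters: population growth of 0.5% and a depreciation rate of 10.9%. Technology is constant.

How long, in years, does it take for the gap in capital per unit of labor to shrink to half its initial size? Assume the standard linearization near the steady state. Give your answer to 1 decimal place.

t_½ ≈ 11.7 years

Near the steady state the convergence rate is λ = (1 − α)(n + δ).
λ = (1 − 0.48) × 0.114 = 0.52 × 0.114 = 0.05928
Half-life = ln 2 / λ = 0.6931 / 0.05928 ≈ 11.69 years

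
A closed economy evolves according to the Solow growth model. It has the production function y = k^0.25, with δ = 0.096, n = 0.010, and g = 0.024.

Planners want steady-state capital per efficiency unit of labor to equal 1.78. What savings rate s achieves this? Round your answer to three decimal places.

In steady state, investment equals break-even investment: s·k^α = (n + g + δ)·k.
So s / (n + g + δ) = (k*)^(1−α) = 1.78^0.75 = 1.5410.
Therefore s = 1.5410 × (n + g + δ) = 1.5410 × 0.130 = 0.2003.

s ≈ 0.200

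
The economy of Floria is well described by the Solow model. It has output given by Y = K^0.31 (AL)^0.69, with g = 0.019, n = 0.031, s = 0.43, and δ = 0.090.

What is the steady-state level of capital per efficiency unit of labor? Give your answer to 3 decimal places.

Steady state requires s·f(k) = (n + g + δ)·k, i.e. s·k^α = (n + g + δ)·k.
Rearranging, k^(1−α) = s / (n + g + δ).
k^0.69 = 0.43 / (0.031 + 0.019 + 0.090) = 0.43 / 0.140 = 3.0714
k* = 3.0714^(1/0.69) ≈ 5.0849

k* = 5.085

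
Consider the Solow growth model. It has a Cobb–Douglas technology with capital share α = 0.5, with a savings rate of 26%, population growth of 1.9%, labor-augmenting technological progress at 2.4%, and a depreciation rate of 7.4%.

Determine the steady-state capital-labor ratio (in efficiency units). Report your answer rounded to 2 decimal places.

k* = 4.94

Steady state requires s·f(k) = (n + g + δ)·k, i.e. s·k^α = (n + g + δ)·k.
Dividing both sides by k: k^(1−α) = s / (n + g + δ).
k^0.5 = 0.26 / (0.019 + 0.024 + 0.074) = 0.26 / 0.117 = 2.2222
k* = 2.2222^(1/0.5) ≈ 4.9382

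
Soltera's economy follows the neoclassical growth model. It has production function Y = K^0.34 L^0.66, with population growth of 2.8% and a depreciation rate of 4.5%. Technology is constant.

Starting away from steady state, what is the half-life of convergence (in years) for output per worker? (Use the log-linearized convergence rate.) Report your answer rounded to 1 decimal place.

t_½ ≈ 14.4 years

Near the steady state the convergence rate is λ = (1 − α)(n + δ).
λ = (1 − 0.34) × 0.073 = 0.66 × 0.073 = 0.04818
Half-life = ln 2 / λ = 0.6931 / 0.04818 ≈ 14.39 years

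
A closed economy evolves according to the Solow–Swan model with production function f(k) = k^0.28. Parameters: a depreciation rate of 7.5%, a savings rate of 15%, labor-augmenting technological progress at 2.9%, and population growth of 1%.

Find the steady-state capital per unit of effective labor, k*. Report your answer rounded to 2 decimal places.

In steady state, investment equals break-even investment: s·k^α = (n + g + δ)·k.
Rearranging, k^(1−α) = s / (n + g + δ).
k^0.72 = 0.15 / (0.010 + 0.029 + 0.075) = 0.15 / 0.114 = 1.3158
k* = 1.3158^(1/0.72) ≈ 1.4640

k* ≈ 1.46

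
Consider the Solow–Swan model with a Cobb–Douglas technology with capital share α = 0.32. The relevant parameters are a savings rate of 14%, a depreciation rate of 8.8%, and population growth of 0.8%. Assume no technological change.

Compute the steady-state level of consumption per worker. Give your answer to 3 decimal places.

c* = 1.027

Steady state requires s·f(k) = (n + δ)·k, i.e. s·k^α = (n + δ)·k.
Dividing both sides by k: k^(1−α) = s / (n + δ).
k^0.68 = 0.14 / (0.008 + 0.088) = 0.14 / 0.096 = 1.4583
k* = 1.4583^(1/0.68) ≈ 1.7416
y* = (k*)^α = 1.7416^0.32 ≈ 1.1943
c* = (1 − s)·y* = (1 − 0.14) × 1.1943 ≈ 1.0271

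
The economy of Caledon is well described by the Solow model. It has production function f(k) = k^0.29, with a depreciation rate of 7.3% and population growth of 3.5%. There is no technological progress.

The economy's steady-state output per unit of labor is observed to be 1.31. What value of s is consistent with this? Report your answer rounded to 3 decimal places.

s ≈ 0.209

At the steady state, Δk = 0, so s·k^α = (n + δ)·k.
Since y* = [s/(n + δ)]^(α/(1−α)), we have s/(n + δ) = (y*)^((1−α)/α) = 1.31^2.4483 = 1.9369.
Therefore s = 1.9369 × (n + δ) = 1.9369 × 0.108 = 0.2092.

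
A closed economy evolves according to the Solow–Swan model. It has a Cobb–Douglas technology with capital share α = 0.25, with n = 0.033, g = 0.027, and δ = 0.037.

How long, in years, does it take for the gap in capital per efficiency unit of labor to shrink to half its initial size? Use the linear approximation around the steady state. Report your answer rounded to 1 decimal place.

Near the steady state the convergence rate is λ = (1 − α)(n + g + δ).
λ = (1 − 0.25) × 0.097 = 0.75 × 0.097 = 0.07275
Half-life = ln 2 / λ = 0.6931 / 0.07275 ≈ 9.53 years

t_½ ≈ 9.5 years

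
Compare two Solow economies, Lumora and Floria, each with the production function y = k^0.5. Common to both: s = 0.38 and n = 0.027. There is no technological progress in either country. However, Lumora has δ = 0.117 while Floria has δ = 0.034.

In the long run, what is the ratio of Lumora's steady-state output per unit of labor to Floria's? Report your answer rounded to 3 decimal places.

Steady-state y* = [s/(n + δ)]^(α/(1−α)), so the ratio is [ (s_L/(n + δ)_L) / (s_F/(n + δ)_F) ]^1.
s_L/(n + δ)_L = 0.38/0.144 = 2.6389; s_F/(n + δ)_F = 0.38/0.061 = 6.2295.
Ratio = (2.6389/6.2295)^1 = 0.4236^1 ≈ 0.4236

y*_L / y*_F ≈ 0.424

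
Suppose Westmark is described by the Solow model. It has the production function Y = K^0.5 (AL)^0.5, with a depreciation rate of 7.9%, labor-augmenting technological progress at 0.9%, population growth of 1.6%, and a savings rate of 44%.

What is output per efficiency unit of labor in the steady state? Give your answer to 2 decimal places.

In steady state, investment equals break-even investment: s·k^α = (n + g + δ)·k.
Rearranging, k^(1−α) = s / (n + g + δ).
k^0.5 = 0.44 / (0.016 + 0.009 + 0.079) = 0.44 / 0.104 = 4.2308
k* = 4.2308^(1/0.5) ≈ 17.8997
y* = (k*)^α = 17.8997^0.5 ≈ 4.2308

y* ≈ 4.23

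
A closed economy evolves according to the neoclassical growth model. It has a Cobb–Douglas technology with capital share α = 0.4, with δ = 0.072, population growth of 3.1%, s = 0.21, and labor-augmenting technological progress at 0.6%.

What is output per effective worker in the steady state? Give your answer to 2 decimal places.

In steady state, investment equals break-even investment: s·k^α = (n + g + δ)·k.
Rearranging, k^(1−α) = s / (n + g + δ).
k^0.6 = 0.21 / (0.031 + 0.006 + 0.072) = 0.21 / 0.109 = 1.9266
k* = 1.9266^(1/0.6) ≈ 2.9830
y* = (k*)^α = 2.9830^0.4 ≈ 1.5483

y* ≈ 1.55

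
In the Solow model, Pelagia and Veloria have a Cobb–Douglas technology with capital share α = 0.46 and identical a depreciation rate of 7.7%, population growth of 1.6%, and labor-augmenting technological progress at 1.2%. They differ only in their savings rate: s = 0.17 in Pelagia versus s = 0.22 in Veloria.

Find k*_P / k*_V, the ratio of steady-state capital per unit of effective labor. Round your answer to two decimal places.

Steady-state k* = [s/(n + g + δ)]^(1/(1−α)), so the ratio is [ (s_P/(n + g + δ)_P) / (s_V/(n + g + δ)_V) ]^1.8519.
s_P/(n + g + δ)_P = 0.17/0.105 = 1.6190; s_V/(n + g + δ)_V = 0.22/0.105 = 2.0952.
Ratio = (1.6190/2.0952)^1.8519 = 0.7727^1.8519 ≈ 0.6203

ratio ≈ 0.62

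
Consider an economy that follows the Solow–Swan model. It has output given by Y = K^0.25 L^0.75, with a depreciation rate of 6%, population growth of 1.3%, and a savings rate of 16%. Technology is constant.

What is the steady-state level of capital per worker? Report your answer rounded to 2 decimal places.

Steady state requires s·f(k) = (n + δ)·k, i.e. s·k^α = (n + δ)·k.
Rearranging, k^(1−α) = s / (n + δ).
k^0.75 = 0.16 / (0.013 + 0.060) = 0.16 / 0.073 = 2.1918
k* = 2.1918^(1/0.75) ≈ 2.8471

k* = 2.85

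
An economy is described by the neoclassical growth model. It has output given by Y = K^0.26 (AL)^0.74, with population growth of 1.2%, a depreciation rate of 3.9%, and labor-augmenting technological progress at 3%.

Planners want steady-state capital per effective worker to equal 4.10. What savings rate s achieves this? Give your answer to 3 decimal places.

At the steady state, Δk = 0, so s·k^α = (n + g + δ)·k.
So s / (n + g + δ) = (k*)^(1−α) = 4.10^0.74 = 2.8409.
Therefore s = 2.8409 × (n + g + δ) = 2.8409 × 0.081 = 0.2301.

s ≈ 0.230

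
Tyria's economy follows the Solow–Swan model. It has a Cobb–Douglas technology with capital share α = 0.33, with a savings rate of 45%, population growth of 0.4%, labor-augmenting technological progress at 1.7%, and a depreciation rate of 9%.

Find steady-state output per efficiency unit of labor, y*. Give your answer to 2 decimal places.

At the steady state, Δk = 0, so s·k^α = (n + g + δ)·k.
Rearranging, k^(1−α) = s / (n + g + δ).
k^0.67 = 0.45 / (0.004 + 0.017 + 0.090) = 0.45 / 0.111 = 4.0541
k* = 4.0541^(1/0.67) ≈ 8.0780
y* = (k*)^α = 8.0780^0.33 ≈ 1.9926

y* ≈ 1.99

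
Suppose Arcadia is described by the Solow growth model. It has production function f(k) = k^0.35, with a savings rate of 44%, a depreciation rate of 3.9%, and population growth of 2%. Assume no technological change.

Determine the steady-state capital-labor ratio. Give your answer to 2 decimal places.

k* = 22.00

In steady state, investment equals break-even investment: s·k^α = (n + δ)·k.
Rearranging, k^(1−α) = s / (n + δ).
k^0.65 = 0.44 / (0.020 + 0.039) = 0.44 / 0.059 = 7.4576
k* = 7.4576^(1/0.65) ≈ 22.0019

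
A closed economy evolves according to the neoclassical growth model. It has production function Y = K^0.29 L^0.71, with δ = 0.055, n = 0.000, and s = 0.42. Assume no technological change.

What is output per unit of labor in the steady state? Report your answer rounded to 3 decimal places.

Steady state requires s·f(k) = (n + δ)·k, i.e. s·k^α = (n + δ)·k.
Dividing both sides by k: k^(1−α) = s / (n + δ).
k^0.71 = 0.42 / (0.000 + 0.055) = 0.42 / 0.055 = 7.6364
k* = 7.6364^(1/0.71) ≈ 17.5188
y* = (k*)^α = 17.5188^0.29 ≈ 2.2941

y* = 2.294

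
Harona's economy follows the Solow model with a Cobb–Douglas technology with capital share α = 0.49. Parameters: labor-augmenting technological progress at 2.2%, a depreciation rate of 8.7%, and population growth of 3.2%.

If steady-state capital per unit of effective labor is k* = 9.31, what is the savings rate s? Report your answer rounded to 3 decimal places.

At the steady state, Δk = 0, so s·k^α = (n + g + δ)·k.
So s / (n + g + δ) = (k*)^(1−α) = 9.31^0.51 = 3.1201.
Therefore s = 3.1201 × (n + g + δ) = 3.1201 × 0.141 = 0.4399.

s ≈ 0.440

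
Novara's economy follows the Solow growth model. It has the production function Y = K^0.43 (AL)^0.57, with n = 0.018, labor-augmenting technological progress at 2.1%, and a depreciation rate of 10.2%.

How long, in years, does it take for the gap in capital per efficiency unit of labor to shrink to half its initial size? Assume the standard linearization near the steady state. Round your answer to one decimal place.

half-life ≈ 8.6 years

Near the steady state the convergence rate is λ = (1 − α)(n + g + δ).
λ = (1 − 0.43) × 0.141 = 0.57 × 0.141 = 0.08037
Half-life = ln 2 / λ = 0.6931 / 0.08037 ≈ 8.62 years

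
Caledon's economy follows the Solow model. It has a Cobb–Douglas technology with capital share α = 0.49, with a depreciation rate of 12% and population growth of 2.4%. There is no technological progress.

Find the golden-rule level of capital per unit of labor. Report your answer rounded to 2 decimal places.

k_gold ≈ 11.04

The golden rule sets f'(k) = n + δ, i.e. α·k^(α−1) = n + δ.
So k^(1−α) = α / (n + δ) = 0.49 / 0.144 = 3.4028.
k_gold = 3.4028^(1/0.51) ≈ 11.0361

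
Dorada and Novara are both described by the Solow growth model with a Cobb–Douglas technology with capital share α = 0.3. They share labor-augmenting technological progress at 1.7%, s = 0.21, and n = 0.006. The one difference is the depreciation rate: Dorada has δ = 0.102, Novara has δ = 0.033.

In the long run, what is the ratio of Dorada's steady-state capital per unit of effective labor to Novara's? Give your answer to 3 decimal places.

Steady-state k* = [s/(n + g + δ)]^(1/(1−α)), so the ratio is [ (s_D/(n + g + δ)_D) / (s_N/(n + g + δ)_N) ]^1.4286.
s_D/(n + g + δ)_D = 0.21/0.125 = 1.6800; s_N/(n + g + δ)_N = 0.21/0.056 = 3.7500.
Ratio = (1.6800/3.7500)^1.4286 = 0.4480^1.4286 ≈ 0.3176

ratio ≈ 0.318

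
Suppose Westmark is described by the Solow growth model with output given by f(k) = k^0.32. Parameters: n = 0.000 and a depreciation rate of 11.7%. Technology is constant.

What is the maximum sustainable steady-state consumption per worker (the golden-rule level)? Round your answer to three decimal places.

c_gold ≈ 1.092

At the golden rule, f'(k) = n + δ, so α·k^(α−1) = n + δ and k_gold = (α/(n + δ))^(1/(1−α)).
k_gold = (0.32/0.117)^(1/0.68) = 2.7350^1.4706 ≈ 4.3913
c_gold = f(k_gold) − (n + δ)·k_gold = 1.6056 − 0.117×4.3913 ≈ 1.0918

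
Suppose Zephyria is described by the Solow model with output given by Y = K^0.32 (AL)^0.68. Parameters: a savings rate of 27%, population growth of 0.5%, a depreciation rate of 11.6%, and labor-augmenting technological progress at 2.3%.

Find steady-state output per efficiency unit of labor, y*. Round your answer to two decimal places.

At the steady state, Δk = 0, so s·k^α = (n + g + δ)·k.
Dividing both sides by k: k^(1−α) = s / (n + g + δ).
k^0.68 = 0.27 / (0.005 + 0.023 + 0.116) = 0.27 / 0.144 = 1.8750
k* = 1.8750^(1/0.68) ≈ 2.5204
y* = (k*)^α = 2.5204^0.32 ≈ 1.3442

y* ≈ 1.34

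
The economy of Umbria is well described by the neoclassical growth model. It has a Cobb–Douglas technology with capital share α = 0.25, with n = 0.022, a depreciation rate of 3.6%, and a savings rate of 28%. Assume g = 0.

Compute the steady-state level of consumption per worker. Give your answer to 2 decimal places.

Steady state requires s·f(k) = (n + δ)·k, i.e. s·k^α = (n + δ)·k.
Rearranging, k^(1−α) = s / (n + δ).
k^0.75 = 0.28 / (0.022 + 0.036) = 0.28 / 0.058 = 4.8276
k* = 4.8276^(1/0.75) ≈ 8.1591
y* = (k*)^α = 8.1591^0.25 ≈ 1.6901
c* = (1 − s)·y* = (1 − 0.28) × 1.6901 ≈ 1.2169

c* = 1.22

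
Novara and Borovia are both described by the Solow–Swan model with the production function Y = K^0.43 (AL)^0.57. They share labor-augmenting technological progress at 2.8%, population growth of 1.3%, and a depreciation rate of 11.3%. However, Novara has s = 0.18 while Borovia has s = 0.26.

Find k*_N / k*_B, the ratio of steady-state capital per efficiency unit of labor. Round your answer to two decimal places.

k*_N / k*_B ≈ 0.52

Steady-state k* = [s/(n + g + δ)]^(1/(1−α)), so the ratio is [ (s_N/(n + g + δ)_N) / (s_B/(n + g + δ)_B) ]^1.7544.
s_N/(n + g + δ)_N = 0.18/0.154 = 1.1688; s_B/(n + g + δ)_B = 0.26/0.154 = 1.6883.
Ratio = (1.1688/1.6883)^1.7544 = 0.6923^1.7544 ≈ 0.5246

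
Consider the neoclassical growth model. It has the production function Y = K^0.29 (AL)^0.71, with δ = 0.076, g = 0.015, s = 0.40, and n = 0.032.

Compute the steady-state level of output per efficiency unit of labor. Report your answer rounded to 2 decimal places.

y* = 1.62

At the steady state, Δk = 0, so s·k^α = (n + g + δ)·k.
Rearranging, k^(1−α) = s / (n + g + δ).
k^0.71 = 0.40 / (0.032 + 0.015 + 0.076) = 0.40 / 0.123 = 3.2520
k* = 3.2520^(1/0.71) ≈ 5.2643
y* = (k*)^α = 5.2643^0.29 ≈ 1.6188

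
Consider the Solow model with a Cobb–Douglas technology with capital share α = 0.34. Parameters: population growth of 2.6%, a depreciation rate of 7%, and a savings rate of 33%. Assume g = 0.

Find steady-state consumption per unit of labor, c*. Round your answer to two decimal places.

c* = 1.27

In steady state, investment equals break-even investment: s·k^α = (n + δ)·k.
Rearranging, k^(1−α) = s / (n + δ).
k^0.66 = 0.33 / (0.026 + 0.070) = 0.33 / 0.096 = 3.4375
k* = 3.4375^(1/0.66) ≈ 6.4937
y* = (k*)^α = 6.4937^0.34 ≈ 1.8891
c* = (1 − s)·y* = (1 − 0.33) × 1.8891 ≈ 1.2657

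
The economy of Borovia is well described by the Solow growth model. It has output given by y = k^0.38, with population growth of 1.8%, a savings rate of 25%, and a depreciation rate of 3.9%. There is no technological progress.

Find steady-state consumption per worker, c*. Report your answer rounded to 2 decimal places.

c* = 1.86

In steady state, investment equals break-even investment: s·k^α = (n + δ)·k.
Rearranging, k^(1−α) = s / (n + δ).
k^0.62 = 0.25 / (0.018 + 0.039) = 0.25 / 0.057 = 4.3860
k* = 4.3860^(1/0.62) ≈ 10.8541
y* = (k*)^α = 10.8541^0.38 ≈ 2.4747
c* = (1 − s)·y* = (1 − 0.25) × 2.4747 ≈ 1.8560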